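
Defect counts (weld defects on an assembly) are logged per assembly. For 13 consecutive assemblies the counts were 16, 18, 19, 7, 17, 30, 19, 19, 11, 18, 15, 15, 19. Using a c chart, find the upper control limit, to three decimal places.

29.579

c̄ = (16 + 18 + 19 + 7 + 17 + 30 + 19 + 19 + 11 + 18 + 15 + 15 + 19) / 13 = 223 / 13 = 17.1538
UCL = c̄ + 3√c̄ = 17.1538 + 3 × √17.1538 = 17.1538 + 3 × 4.1417 = 29.5790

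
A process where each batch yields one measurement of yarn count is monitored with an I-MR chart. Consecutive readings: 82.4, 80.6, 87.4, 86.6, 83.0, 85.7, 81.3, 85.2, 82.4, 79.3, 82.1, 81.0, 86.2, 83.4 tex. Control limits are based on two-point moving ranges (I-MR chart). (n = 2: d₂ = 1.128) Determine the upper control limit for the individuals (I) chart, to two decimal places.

91.88

X̄ = (82.4 + 80.6 + 87.4 + 86.6 + 83.0 + 85.7 + 81.3 + 85.2 + 82.4 + 79.3 + 82.1 + 81.0 + 86.2 + 83.4) / 14 = 83.3286
Moving ranges: 1.8, 6.8, 0.8, 3.6, 2.7, 4.4, 3.9, 2.8, 3.1, 2.8, 1.1, 5.2, 2.8; M̄R̄ = 41.8000 / 13 = 3.2154
UCL = X̄ + 3·M̄R̄/d₂ = 83.3286 + 3 × 3.2154 / 1.128 = 91.8801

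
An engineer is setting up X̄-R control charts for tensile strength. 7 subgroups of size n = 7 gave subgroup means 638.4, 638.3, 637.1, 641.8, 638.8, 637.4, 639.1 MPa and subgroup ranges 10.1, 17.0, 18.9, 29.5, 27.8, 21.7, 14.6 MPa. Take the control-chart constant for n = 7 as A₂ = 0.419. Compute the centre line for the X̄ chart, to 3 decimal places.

X̄̄ = (638.4 + 638.3 + 637.1 + 641.8 + 638.8 + 637.4 + 639.1) / 7 = 4470.9000 / 7 = 638.7000
CL = X̄̄ = 638.7000

638.700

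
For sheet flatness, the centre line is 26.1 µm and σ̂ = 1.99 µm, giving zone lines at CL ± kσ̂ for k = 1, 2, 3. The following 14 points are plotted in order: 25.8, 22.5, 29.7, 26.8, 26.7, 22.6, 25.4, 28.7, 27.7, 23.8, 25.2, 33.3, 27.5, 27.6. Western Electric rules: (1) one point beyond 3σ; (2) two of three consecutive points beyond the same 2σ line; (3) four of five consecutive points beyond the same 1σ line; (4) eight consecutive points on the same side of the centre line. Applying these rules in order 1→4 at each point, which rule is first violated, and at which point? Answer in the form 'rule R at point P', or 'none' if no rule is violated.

Zone of each point (C = within 1σ̂, B = 1σ̂–2σ̂, A = 2σ̂–3σ̂, * = beyond 3σ̂; sign = side of CL): 1:-C, 2:-B, 3:+B, 4:+C, 5:+C, 6:-B, 7:-C, 8:+B, 9:+C, 10:-B, 11:-C, 12:+*, 13:+C, 14:+C
Rule 1 (one point beyond the 3σ limits) is satisfied at point 12.

rule 1 at point 12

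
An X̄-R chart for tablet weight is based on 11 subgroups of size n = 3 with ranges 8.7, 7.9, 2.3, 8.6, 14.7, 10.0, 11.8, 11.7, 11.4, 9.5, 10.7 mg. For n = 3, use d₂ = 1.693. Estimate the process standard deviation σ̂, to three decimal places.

5.762

R̄ = (8.7 + 7.9 + 2.3 + 8.6 + 14.7 + 10.0 + 11.8 + 11.7 + 11.4 + 9.5 + 10.7) / 11 = 9.7545
σ̂ = R̄ / d₂ = 9.7545 / 1.693 = 5.7617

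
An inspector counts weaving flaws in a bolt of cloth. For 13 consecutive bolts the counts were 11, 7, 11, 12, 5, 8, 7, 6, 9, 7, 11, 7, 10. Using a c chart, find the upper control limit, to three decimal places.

17.305

c̄ = (11 + 7 + 11 + 12 + 5 + 8 + 7 + 6 + 9 + 7 + 11 + 7 + 10) / 13 = 111 / 13 = 8.5385
UCL = c̄ + 3√c̄ = 8.5385 + 3 × √8.5385 = 8.5385 + 3 × 2.9221 = 17.3047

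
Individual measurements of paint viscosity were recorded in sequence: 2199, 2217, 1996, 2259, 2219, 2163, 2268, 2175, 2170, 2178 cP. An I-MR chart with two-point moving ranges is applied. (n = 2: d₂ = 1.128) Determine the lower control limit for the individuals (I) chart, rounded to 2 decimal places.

X̄ = (2199 + 2217 + 1996 + 2259 + 2219 + 2163 + 2268 + 2175 + 2170 + 2178) / 10 = 2184.4000
Moving ranges: 18, 221, 263, 40, 56, 105, 93, 5, 8; M̄R̄ = 809.0000 / 9 = 89.8889
LCL = X̄ − 3·M̄R̄/d₂ = 2184.4000 − 3 × 89.8889 / 1.128 = 1945.3338

1945.33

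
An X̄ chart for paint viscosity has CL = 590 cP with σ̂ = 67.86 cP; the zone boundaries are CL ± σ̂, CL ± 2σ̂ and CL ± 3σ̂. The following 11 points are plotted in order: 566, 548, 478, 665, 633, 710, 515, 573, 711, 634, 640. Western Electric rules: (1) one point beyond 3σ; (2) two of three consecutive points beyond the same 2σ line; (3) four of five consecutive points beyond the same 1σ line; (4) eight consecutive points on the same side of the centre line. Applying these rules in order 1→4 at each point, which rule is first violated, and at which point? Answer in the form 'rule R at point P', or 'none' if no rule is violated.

none

Zone of each point (C = within 1σ̂, B = 1σ̂–2σ̂, A = 2σ̂–3σ̂, * = beyond 3σ̂; sign = side of CL): 1:-C, 2:-C, 3:-B, 4:+B, 5:+C, 6:+B, 7:-B, 8:-C, 9:+B, 10:+C, 11:+C
No rule fires across all 11 points.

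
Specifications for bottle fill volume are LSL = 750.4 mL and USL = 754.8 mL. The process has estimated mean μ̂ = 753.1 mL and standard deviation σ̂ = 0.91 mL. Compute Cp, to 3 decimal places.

Cp = (USL − LSL) / (6σ̂) = (754.8 − 750.4) / (6 × 0.91) = 4.4000 / 5.4600 = 0.8059

0.806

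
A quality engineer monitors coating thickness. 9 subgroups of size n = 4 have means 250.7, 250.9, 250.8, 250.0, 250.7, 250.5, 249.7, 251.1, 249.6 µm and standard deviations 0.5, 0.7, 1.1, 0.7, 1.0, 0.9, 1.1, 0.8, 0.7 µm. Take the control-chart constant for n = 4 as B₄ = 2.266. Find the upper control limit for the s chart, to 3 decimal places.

1.888

s̄ = (0.5 + 0.7 + 1.1 + 0.7 + 1.0 + 0.9 + 1.1 + 0.8 + 0.7) / 9 = 0.8333
UCL_s = B₄·s̄ = 2.266 × 0.8333 = 1.8883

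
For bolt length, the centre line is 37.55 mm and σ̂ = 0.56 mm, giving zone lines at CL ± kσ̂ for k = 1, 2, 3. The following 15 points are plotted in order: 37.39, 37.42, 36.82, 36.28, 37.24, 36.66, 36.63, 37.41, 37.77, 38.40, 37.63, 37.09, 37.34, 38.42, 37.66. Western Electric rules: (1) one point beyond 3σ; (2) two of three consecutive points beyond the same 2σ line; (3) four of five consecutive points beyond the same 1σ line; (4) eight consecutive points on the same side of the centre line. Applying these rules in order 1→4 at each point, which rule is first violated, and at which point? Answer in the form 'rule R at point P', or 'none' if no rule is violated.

Zone of each point (C = within 1σ̂, B = 1σ̂–2σ̂, A = 2σ̂–3σ̂, * = beyond 3σ̂; sign = side of CL): 1:-C, 2:-C, 3:-B, 4:-A, 5:-C, 6:-B, 7:-B, 8:-C, 9:+C, 10:+B, 11:+C, 12:-C, 13:-C, 14:+B, 15:+C
Rule 3 (four of five consecutive points beyond the same 1σ limit) is satisfied at point 7.

rule 3 at point 7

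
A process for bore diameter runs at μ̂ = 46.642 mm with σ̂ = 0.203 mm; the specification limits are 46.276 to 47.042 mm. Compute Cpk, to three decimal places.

Cpu = (USL − μ̂) / (3σ̂) = (47.042 − 46.642) / (3 × 0.203) = 0.6568; Cpl = (μ̂ − LSL) / (3σ̂) = (46.642 − 46.276) / (3 × 0.203) = 0.6010; Cpk = min(Cpu, Cpl) = 0.6010

0.601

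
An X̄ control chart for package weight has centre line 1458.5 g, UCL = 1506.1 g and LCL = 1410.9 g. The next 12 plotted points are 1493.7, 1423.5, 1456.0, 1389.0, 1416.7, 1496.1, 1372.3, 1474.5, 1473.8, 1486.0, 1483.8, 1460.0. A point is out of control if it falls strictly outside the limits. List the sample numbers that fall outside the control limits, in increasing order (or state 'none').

Compare each point to [1410.9, 1506.1]: sample 4 = 1389.0 < LCL; sample 7 = 1372.3 < LCL.

4, 7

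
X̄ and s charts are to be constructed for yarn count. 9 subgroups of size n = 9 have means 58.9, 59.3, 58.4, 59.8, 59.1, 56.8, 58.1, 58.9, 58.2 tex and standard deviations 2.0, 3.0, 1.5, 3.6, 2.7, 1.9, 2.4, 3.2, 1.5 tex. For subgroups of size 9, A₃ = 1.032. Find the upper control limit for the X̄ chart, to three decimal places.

X̄̄ = (58.9 + 59.3 + 58.4 + 59.8 + 59.1 + 56.8 + 58.1 + 58.9 + 58.2) / 9 = 58.6111
s̄ = (2.0 + 3.0 + 1.5 + 3.6 + 2.7 + 1.9 + 2.4 + 3.2 + 1.5) / 9 = 2.4222
UCL = X̄̄ + A₃·s̄ = 58.6111 + 1.032 × 2.4222 = 61.1108

61.111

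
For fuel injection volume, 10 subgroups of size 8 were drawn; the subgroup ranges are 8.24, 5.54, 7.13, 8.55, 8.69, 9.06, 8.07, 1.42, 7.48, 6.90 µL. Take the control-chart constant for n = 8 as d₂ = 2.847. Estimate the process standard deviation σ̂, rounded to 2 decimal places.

2.50

R̄ = (8.24 + 5.54 + 7.13 + 8.55 + 8.69 + 9.06 + 8.07 + 1.42 + 7.48 + 6.90) / 10 = 7.1080
σ̂ = R̄ / d₂ = 7.1080 / 2.847 = 2.4967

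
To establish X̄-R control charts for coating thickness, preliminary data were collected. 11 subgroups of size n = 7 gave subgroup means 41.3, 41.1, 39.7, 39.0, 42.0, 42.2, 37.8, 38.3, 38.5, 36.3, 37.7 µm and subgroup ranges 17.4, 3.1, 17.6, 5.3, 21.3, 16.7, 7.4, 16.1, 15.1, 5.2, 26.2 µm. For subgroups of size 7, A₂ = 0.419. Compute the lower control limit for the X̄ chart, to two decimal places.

33.68

X̄̄ = (41.3 + 41.1 + 39.7 + 39.0 + 42.0 + 42.2 + 37.8 + 38.3 + 38.5 + 36.3 + 37.7) / 11 = 433.9000 / 11 = 39.4455
R̄ = (17.4 + 3.1 + 17.6 + 5.3 + 21.3 + 16.7 + 7.4 + 16.1 + 15.1 + 5.2 + 26.2) / 11 = 151.4000 / 11 = 13.7636
LCL = X̄̄ − A₂·R̄ = 39.4455 − 0.419 × 13.7636 = 33.6785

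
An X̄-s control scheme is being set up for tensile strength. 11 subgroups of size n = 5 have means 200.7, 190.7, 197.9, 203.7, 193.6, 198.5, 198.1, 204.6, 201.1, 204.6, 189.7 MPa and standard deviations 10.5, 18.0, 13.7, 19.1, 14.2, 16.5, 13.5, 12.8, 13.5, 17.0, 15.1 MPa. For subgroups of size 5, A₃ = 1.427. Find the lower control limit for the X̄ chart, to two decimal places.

177.21

X̄̄ = (200.7 + 190.7 + 197.9 + 203.7 + 193.6 + 198.5 + 198.1 + 204.6 + 201.1 + 204.6 + 189.7) / 11 = 198.4727
s̄ = (10.5 + 18.0 + 13.7 + 19.1 + 14.2 + 16.5 + 13.5 + 12.8 + 13.5 + 17.0 + 15.1) / 11 = 14.9000
LCL = X̄̄ − A₃·s̄ = 198.4727 − 1.427 × 14.9000 = 177.2104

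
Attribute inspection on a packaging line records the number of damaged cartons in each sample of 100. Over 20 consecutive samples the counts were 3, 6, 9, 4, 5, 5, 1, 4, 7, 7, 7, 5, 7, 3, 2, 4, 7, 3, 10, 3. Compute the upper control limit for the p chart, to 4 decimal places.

p̄ = Σdᵢ / (k·n) = 102 / (20 × 100) = 0.05100
UCL = p̄ + 3·√(p̄(1−p̄)/n) = 0.05100 + 3 × √(0.05100×0.94900/100) = 0.05100 + 3 × 0.02200 = 0.11700

0.1170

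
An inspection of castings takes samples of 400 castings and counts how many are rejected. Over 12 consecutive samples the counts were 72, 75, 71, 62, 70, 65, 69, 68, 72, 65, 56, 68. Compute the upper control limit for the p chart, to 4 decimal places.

p̄ = Σdᵢ / (k·n) = 813 / (12 × 400) = 0.16937
UCL = p̄ + 3·√(p̄(1−p̄)/n) = 0.16937 + 3 × √(0.16937×0.83062/400) = 0.16937 + 3 × 0.01875 = 0.22564

0.2256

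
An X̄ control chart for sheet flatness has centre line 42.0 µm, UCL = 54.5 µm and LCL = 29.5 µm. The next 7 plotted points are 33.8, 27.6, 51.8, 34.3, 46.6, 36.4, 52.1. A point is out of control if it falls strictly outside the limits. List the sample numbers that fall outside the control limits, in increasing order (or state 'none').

2

Compare each point to [29.5, 54.5]: sample 2 = 27.6 < LCL.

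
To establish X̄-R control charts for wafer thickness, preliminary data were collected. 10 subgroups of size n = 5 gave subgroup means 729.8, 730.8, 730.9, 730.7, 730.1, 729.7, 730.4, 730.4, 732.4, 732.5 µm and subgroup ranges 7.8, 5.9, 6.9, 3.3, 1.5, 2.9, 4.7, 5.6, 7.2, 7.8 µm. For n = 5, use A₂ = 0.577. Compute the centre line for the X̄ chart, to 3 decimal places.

730.770

X̄̄ = (729.8 + 730.8 + 730.9 + 730.7 + 730.1 + 729.7 + 730.4 + 730.4 + 732.4 + 732.5) / 10 = 7307.7000 / 10 = 730.7700
CL = X̄̄ = 730.7700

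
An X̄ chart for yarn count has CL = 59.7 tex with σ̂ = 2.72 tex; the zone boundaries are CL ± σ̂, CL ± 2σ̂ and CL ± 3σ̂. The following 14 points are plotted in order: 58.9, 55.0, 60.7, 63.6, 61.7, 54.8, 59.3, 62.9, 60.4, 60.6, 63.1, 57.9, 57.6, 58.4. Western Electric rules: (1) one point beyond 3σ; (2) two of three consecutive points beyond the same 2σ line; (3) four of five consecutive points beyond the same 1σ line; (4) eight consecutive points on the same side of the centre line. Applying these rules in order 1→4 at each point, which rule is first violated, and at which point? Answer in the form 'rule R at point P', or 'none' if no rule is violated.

none

Zone of each point (C = within 1σ̂, B = 1σ̂–2σ̂, A = 2σ̂–3σ̂, * = beyond 3σ̂; sign = side of CL): 1:-C, 2:-B, 3:+C, 4:+B, 5:+C, 6:-B, 7:-C, 8:+B, 9:+C, 10:+C, 11:+B, 12:-C, 13:-C, 14:-C
No rule fires across all 14 points.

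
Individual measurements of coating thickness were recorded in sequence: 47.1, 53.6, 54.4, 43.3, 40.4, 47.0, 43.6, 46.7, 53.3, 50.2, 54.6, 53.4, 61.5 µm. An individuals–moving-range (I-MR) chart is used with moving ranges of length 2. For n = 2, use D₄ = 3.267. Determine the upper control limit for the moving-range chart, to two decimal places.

Moving ranges: 6.5, 0.8, 11.1, 2.9, 6.6, 3.4, 3.1, 6.6, 3.1, 4.4, 1.2, 8.1; M̄R̄ = 57.8000 / 12 = 4.8167
UCL_MR = D₄·M̄R̄ = 3.267 × 4.8167 = 15.7360

15.74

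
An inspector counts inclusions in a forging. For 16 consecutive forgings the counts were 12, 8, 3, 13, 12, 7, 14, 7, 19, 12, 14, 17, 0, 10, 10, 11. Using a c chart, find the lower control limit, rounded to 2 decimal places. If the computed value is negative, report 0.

c̄ = (12 + 8 + 3 + 13 + 12 + 7 + 14 + 7 + 19 + 12 + 14 + 17 + 0 + 10 + 10 + 11) / 16 = 169 / 16 = 10.5625
LCL = c̄ − 3√c̄ = 10.5625 − 3 × 3.2500 = 0.8125

0.81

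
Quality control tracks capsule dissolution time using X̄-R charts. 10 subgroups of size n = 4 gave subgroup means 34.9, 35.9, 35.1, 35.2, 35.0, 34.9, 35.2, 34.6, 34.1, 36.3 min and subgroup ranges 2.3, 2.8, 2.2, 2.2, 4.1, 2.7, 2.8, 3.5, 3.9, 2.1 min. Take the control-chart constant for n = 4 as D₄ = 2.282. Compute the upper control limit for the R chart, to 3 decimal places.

6.527

R̄ = (2.3 + 2.8 + 2.2 + 2.2 + 4.1 + 2.7 + 2.8 + 3.5 + 3.9 + 2.1) / 10 = 28.6000 / 10 = 2.8600
UCL_R = D₄·R̄ = 2.282 × 2.8600 = 6.5265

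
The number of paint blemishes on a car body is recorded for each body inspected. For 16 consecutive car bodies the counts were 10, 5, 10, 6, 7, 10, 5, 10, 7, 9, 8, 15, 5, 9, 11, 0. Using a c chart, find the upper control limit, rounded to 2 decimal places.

16.39

c̄ = (10 + 5 + 10 + 6 + 7 + 10 + 5 + 10 + 7 + 9 + 8 + 15 + 5 + 9 + 11 + 0) / 16 = 127 / 16 = 7.9375
UCL = c̄ + 3√c̄ = 7.9375 + 3 × √7.9375 = 7.9375 + 3 × 2.8174 = 16.3896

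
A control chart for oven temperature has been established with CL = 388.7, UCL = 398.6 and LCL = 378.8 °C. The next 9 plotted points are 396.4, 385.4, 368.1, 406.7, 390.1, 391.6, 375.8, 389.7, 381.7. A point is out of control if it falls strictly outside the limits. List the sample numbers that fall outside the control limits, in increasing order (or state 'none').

Compare each point to [378.8, 398.6]: sample 3 = 368.1 < LCL; sample 4 = 406.7 > UCL; sample 7 = 375.8 < LCL.

3, 4, 7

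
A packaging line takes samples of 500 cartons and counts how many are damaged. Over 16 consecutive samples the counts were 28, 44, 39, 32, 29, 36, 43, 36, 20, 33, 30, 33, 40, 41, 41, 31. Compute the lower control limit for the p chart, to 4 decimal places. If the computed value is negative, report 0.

p̄ = Σdᵢ / (k·n) = 556 / (16 × 500) = 0.06950
LCL = p̄ − 3·√(p̄(1−p̄)/n) = 0.06950 − 3 × 0.01137 = 0.03538

0.0354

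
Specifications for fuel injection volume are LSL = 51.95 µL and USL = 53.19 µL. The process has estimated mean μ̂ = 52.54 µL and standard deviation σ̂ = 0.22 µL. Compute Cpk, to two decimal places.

Cpu = (USL − μ̂) / (3σ̂) = (53.19 − 52.54) / (3 × 0.22) = 0.9848; Cpl = (μ̂ − LSL) / (3σ̂) = (52.54 − 51.95) / (3 × 0.22) = 0.8939; Cpk = min(Cpu, Cpl) = 0.8939

0.89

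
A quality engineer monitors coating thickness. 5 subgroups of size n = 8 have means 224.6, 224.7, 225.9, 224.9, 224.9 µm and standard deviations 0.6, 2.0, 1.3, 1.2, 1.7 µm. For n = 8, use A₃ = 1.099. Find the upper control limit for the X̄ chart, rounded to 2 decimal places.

X̄̄ = (224.6 + 224.7 + 225.9 + 224.9 + 224.9) / 5 = 225.0000
s̄ = (0.6 + 2.0 + 1.3 + 1.2 + 1.7) / 5 = 1.3600
UCL = X̄̄ + A₃·s̄ = 225.0000 + 1.099 × 1.3600 = 226.4946

226.49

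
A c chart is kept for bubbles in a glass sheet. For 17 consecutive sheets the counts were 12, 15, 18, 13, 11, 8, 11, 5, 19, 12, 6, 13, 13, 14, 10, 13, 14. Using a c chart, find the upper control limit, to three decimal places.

22.645

c̄ = (12 + 15 + 18 + 13 + 11 + 8 + 11 + 5 + 19 + 12 + 6 + 13 + 13 + 14 + 10 + 13 + 14) / 17 = 207 / 17 = 12.1765
UCL = c̄ + 3√c̄ = 12.1765 + 3 × √12.1765 = 12.1765 + 3 × 3.4895 = 22.6449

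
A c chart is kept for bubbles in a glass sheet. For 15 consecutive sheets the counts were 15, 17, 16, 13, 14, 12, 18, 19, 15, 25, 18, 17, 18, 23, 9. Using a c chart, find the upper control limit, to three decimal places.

28.823

c̄ = (15 + 17 + 16 + 13 + 14 + 12 + 18 + 19 + 15 + 25 + 18 + 17 + 18 + 23 + 9) / 15 = 249 / 15 = 16.6000
UCL = c̄ + 3√c̄ = 16.6000 + 3 × √16.6000 = 16.6000 + 3 × 4.0743 = 28.8229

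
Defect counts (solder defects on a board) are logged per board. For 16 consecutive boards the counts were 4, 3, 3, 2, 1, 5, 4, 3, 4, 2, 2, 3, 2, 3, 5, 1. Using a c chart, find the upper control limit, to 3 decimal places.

c̄ = (4 + 3 + 3 + 2 + 1 + 5 + 4 + 3 + 4 + 2 + 2 + 3 + 2 + 3 + 5 + 1) / 16 = 47 / 16 = 2.9375
UCL = c̄ + 3√c̄ = 2.9375 + 3 × √2.9375 = 2.9375 + 3 × 1.7139 = 8.0792

8.079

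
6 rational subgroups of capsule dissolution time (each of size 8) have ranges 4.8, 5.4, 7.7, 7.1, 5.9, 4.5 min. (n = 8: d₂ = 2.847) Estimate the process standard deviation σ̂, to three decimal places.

2.072

R̄ = (4.8 + 5.4 + 7.7 + 7.1 + 5.9 + 4.5) / 6 = 5.9000
σ̂ = R̄ / d₂ = 5.9000 / 2.847 = 2.0724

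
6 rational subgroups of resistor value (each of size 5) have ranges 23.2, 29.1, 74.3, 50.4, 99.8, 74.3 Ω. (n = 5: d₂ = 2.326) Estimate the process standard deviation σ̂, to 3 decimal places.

25.158

R̄ = (23.2 + 29.1 + 74.3 + 50.4 + 99.8 + 74.3) / 6 = 58.5167
σ̂ = R̄ / d₂ = 58.5167 / 2.326 = 25.1576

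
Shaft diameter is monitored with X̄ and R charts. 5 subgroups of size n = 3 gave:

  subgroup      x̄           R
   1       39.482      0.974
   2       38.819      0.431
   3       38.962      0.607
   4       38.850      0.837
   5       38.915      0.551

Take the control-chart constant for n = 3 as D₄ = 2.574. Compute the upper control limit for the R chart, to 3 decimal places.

R̄ = (0.974 + 0.431 + 0.607 + 0.837 + 0.551) / 5 = 3.4000 / 5 = 0.6800
UCL_R = D₄·R̄ = 2.574 × 0.6800 = 1.7503

1.750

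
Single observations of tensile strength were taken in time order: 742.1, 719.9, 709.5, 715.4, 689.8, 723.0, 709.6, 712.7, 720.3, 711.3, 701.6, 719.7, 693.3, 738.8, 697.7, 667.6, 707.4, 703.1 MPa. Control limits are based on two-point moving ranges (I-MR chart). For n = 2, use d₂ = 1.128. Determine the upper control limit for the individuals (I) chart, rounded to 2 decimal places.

X̄ = (742.1 + 719.9 + 709.5 + 715.4 + 689.8 + 723.0 + 709.6 + 712.7 + 720.3 + 711.3 + 701.6 + 719.7 + 693.3 + 738.8 + 697.7 + 667.6 + 707.4 + 703.1) / 18 = 710.1556
Moving ranges: 22.2, 10.4, 5.9, 25.6, 33.2, 13.4, 3.1, 7.6, 9.0, 9.7, 18.1, 26.4, 45.5, 41.1, 30.1, 39.8, 4.3; M̄R̄ = 345.4000 / 17 = 20.3176
UCL = X̄ + 3·M̄R̄/d₂ = 710.1556 + 3 × 20.3176 / 1.128 = 764.1919

764.19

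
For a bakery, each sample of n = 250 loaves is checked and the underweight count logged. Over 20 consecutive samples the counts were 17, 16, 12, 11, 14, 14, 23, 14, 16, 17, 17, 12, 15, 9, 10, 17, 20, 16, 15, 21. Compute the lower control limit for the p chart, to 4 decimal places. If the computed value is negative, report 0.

0.0157

p̄ = Σdᵢ / (k·n) = 306 / (20 × 250) = 0.06120
LCL = p̄ − 3·√(p̄(1−p̄)/n) = 0.06120 − 3 × 0.01516 = 0.01572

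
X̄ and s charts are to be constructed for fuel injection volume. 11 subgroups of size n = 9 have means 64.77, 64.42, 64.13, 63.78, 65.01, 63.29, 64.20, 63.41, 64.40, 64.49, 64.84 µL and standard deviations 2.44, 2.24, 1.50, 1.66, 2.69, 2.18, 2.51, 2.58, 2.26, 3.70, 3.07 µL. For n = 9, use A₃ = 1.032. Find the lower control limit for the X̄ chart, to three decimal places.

61.732

X̄̄ = (64.77 + 64.42 + 64.13 + 63.78 + 65.01 + 63.29 + 64.20 + 63.41 + 64.40 + 64.49 + 64.84) / 11 = 64.2491
s̄ = (2.44 + 2.24 + 1.50 + 1.66 + 2.69 + 2.18 + 2.51 + 2.58 + 2.26 + 3.70 + 3.07) / 11 = 2.4391
LCL = X̄̄ − A₃·s̄ = 64.2491 − 1.032 × 2.4391 = 61.7319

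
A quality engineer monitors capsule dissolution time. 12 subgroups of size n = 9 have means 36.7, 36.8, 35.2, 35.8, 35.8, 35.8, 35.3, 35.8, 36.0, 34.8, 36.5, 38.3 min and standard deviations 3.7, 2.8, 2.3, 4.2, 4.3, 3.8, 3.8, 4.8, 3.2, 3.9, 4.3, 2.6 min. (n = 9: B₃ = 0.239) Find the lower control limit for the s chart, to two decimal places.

s̄ = (3.7 + 2.8 + 2.3 + 4.2 + 4.3 + 3.8 + 3.8 + 4.8 + 3.2 + 3.9 + 4.3 + 2.6) / 12 = 3.6417
LCL_s = B₃·s̄ = 0.239 × 3.6417 = 0.8704

0.87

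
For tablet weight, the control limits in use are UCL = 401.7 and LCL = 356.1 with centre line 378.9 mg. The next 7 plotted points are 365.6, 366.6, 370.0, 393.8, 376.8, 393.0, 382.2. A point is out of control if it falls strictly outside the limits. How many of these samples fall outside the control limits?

0

All 7 points lie within [356.1, 401.7].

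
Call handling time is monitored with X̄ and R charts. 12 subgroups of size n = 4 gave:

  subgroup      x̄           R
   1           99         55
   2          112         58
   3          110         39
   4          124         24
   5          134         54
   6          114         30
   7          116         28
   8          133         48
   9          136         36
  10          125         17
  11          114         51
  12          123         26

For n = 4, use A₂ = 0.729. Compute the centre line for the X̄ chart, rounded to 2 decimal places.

X̄̄ = (99 + 112 + 110 + 124 + 134 + 114 + 116 + 133 + 136 + 125 + 114 + 123) / 12 = 1440.0000 / 12 = 120.0000
CL = X̄̄ = 120.0000

120.00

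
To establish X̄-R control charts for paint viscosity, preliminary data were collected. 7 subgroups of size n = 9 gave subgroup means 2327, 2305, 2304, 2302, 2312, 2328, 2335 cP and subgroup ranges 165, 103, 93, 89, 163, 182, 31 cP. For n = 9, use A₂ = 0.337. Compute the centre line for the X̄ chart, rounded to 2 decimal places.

X̄̄ = (2327 + 2305 + 2304 + 2302 + 2312 + 2328 + 2335) / 7 = 16213.0000 / 7 = 2316.1429
CL = X̄̄ = 2316.1429

2316.14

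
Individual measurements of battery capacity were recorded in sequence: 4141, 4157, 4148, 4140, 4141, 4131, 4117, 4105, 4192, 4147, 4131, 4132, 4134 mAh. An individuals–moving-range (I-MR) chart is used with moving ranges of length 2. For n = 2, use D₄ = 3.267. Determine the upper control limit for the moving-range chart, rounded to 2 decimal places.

Moving ranges: 16, 9, 8, 1, 10, 14, 12, 87, 45, 16, 1, 2; M̄R̄ = 221.0000 / 12 = 18.4167
UCL_MR = D₄·M̄R̄ = 3.267 × 18.4167 = 60.1673

60.17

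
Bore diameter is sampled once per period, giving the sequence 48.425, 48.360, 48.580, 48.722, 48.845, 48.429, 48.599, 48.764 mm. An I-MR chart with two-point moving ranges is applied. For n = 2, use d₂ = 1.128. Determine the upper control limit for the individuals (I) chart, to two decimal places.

X̄ = (48.425 + 48.360 + 48.580 + 48.722 + 48.845 + 48.429 + 48.599 + 48.764) / 8 = 48.5905
Moving ranges: 0.065, 0.220, 0.142, 0.123, 0.416, 0.170, 0.165; M̄R̄ = 1.3010 / 7 = 0.1859
UCL = X̄ + 3·M̄R̄/d₂ = 48.5905 + 3 × 0.1859 / 1.128 = 49.0848

49.08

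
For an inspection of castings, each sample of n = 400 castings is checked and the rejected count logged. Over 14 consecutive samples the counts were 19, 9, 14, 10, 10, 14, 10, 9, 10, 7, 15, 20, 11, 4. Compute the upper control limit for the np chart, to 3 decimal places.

p̄ = Σdᵢ / (k·n) = 162 / (14 × 400) = 0.02893
UCL = np̄ + 3·√(np̄(1−p̄)) = 11.5714 + 3 × √(11.5714×0.97107) = 11.5714 + 3 × 3.3521 = 21.6278

21.628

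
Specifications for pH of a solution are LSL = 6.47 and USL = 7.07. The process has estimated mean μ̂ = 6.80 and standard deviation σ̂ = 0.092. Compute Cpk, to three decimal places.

Cpu = (USL − μ̂) / (3σ̂) = (7.07 − 6.80) / (3 × 0.092) = 0.9783; Cpl = (μ̂ − LSL) / (3σ̂) = (6.80 − 6.47) / (3 × 0.092) = 1.1957; Cpk = min(Cpu, Cpl) = 0.9783

0.978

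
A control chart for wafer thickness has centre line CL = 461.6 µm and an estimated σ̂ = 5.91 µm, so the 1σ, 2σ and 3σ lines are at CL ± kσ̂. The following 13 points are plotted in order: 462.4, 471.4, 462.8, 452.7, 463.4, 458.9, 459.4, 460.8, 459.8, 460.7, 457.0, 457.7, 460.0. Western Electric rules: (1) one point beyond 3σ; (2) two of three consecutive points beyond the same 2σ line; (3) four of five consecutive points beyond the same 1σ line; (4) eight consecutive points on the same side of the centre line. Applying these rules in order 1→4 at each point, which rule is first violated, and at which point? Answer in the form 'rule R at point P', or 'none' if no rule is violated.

rule 4 at point 13

Zone of each point (C = within 1σ̂, B = 1σ̂–2σ̂, A = 2σ̂–3σ̂, * = beyond 3σ̂; sign = side of CL): 1:+C, 2:+B, 3:+C, 4:-B, 5:+C, 6:-C, 7:-C, 8:-C, 9:-C, 10:-C, 11:-C, 12:-C, 13:-C
Rule 4 (eight consecutive points on the same side of the centre line) is satisfied at point 13.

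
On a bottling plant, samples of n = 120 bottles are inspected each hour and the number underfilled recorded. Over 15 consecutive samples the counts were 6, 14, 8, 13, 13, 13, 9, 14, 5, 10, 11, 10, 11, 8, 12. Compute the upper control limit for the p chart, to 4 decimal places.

0.1645

p̄ = Σdᵢ / (k·n) = 157 / (15 × 120) = 0.08722
UCL = p̄ + 3·√(p̄(1−p̄)/n) = 0.08722 + 3 × √(0.08722×0.91278/120) = 0.08722 + 3 × 0.02576 = 0.16450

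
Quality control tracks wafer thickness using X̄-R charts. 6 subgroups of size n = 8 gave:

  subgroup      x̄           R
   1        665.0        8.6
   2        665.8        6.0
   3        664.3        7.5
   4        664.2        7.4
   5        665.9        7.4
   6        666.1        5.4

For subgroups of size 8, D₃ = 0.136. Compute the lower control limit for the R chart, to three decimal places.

0.959

R̄ = (8.6 + 6.0 + 7.5 + 7.4 + 7.4 + 5.4) / 6 = 42.3000 / 6 = 7.0500
LCL_R = D₃·R̄ = 0.136 × 7.0500 = 0.9588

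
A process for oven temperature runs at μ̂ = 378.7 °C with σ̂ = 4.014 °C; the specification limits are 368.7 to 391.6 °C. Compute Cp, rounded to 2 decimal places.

Cp = (USL − LSL) / (6σ̂) = (391.6 − 368.7) / (6 × 4.014) = 22.9000 / 24.0840 = 0.9508

0.95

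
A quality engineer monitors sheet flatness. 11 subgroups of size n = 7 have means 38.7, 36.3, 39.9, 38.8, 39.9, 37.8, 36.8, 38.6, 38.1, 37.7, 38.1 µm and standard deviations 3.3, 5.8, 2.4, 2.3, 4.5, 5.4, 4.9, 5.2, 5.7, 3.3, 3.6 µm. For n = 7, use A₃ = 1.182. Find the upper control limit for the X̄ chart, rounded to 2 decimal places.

X̄̄ = (38.7 + 36.3 + 39.9 + 38.8 + 39.9 + 37.8 + 36.8 + 38.6 + 38.1 + 37.7 + 38.1) / 11 = 38.2455
s̄ = (3.3 + 5.8 + 2.4 + 2.3 + 4.5 + 5.4 + 4.9 + 5.2 + 5.7 + 3.3 + 3.6) / 11 = 4.2182
UCL = X̄̄ + A₃·s̄ = 38.2455 + 1.182 × 4.2182 = 43.2313

43.23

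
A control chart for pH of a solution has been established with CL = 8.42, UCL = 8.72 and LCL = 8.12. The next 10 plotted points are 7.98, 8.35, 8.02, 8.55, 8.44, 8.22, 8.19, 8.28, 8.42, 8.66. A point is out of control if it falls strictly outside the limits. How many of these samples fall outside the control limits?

Compare each point to [8.12, 8.72]: sample 1 = 7.98 < LCL; sample 3 = 8.02 < LCL.

2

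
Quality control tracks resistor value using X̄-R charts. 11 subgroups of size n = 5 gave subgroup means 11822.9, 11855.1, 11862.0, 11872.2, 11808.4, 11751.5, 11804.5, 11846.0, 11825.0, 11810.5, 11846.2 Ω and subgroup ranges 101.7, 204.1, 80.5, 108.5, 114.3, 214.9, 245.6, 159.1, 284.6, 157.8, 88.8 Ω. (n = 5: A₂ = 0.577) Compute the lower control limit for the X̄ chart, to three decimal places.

X̄̄ = (11822.9 + 11855.1 + 11862.0 + 11872.2 + 11808.4 + 11751.5 + 11804.5 + 11846.0 + 11825.0 + 11810.5 + 11846.2) / 11 = 130104.3000 / 11 = 11827.6636
R̄ = (101.7 + 204.1 + 80.5 + 108.5 + 114.3 + 214.9 + 245.6 + 159.1 + 284.6 + 157.8 + 88.8) / 11 = 1759.9000 / 11 = 159.9909
LCL = X̄̄ − A₂·R̄ = 11827.6636 − 0.577 × 159.9909 = 11735.3489

11735.349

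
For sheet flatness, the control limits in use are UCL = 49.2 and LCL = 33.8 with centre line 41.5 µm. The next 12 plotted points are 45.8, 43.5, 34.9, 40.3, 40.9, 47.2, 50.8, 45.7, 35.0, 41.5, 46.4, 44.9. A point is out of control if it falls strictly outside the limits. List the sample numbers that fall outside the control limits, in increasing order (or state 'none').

7

Compare each point to [33.8, 49.2]: sample 7 = 50.8 > UCL.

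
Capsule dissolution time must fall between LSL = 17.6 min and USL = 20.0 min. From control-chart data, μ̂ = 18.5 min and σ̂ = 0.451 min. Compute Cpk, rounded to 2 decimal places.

0.67

Cpu = (USL − μ̂) / (3σ̂) = (20.0 − 18.5) / (3 × 0.451) = 1.1086; Cpl = (μ̂ − LSL) / (3σ̂) = (18.5 − 17.6) / (3 × 0.451) = 0.6652; Cpk = min(Cpu, Cpl) = 0.6652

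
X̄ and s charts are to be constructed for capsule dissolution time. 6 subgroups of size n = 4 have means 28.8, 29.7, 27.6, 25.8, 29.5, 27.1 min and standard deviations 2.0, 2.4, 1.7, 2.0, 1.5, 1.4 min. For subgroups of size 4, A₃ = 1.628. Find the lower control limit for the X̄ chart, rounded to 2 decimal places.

X̄̄ = (28.8 + 29.7 + 27.6 + 25.8 + 29.5 + 27.1) / 6 = 28.0833
s̄ = (2.0 + 2.4 + 1.7 + 2.0 + 1.5 + 1.4) / 6 = 1.8333
LCL = X̄̄ − A₃·s̄ = 28.0833 − 1.628 × 1.8333 = 25.0987

25.10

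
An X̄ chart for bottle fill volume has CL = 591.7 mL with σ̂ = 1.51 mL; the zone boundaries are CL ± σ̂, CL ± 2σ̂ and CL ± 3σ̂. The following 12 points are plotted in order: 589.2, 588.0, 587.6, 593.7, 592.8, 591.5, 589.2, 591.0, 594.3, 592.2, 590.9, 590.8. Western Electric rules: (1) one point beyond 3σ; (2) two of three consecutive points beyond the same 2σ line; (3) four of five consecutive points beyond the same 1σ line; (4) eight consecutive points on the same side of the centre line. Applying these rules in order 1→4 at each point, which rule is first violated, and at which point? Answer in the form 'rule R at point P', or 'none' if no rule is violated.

Zone of each point (C = within 1σ̂, B = 1σ̂–2σ̂, A = 2σ̂–3σ̂, * = beyond 3σ̂; sign = side of CL): 1:-B, 2:-A, 3:-A, 4:+B, 5:+C, 6:-C, 7:-B, 8:-C, 9:+B, 10:+C, 11:-C, 12:-C
Rule 2 (two of three consecutive points beyond the same 2σ limit) is satisfied at point 3.

rule 2 at point 3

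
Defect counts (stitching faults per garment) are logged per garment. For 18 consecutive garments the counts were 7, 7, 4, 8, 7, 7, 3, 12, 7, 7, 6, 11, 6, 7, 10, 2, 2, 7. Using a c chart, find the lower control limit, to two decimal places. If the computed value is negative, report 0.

0.00

c̄ = (7 + 7 + 4 + 8 + 7 + 7 + 3 + 12 + 7 + 7 + 6 + 11 + 6 + 7 + 10 + 2 + 2 + 7) / 18 = 120 / 18 = 6.6667
LCL = c̄ − 3√c̄ = 6.6667 − 3 × 2.5820 = -1.0793 → 0 (cannot be negative)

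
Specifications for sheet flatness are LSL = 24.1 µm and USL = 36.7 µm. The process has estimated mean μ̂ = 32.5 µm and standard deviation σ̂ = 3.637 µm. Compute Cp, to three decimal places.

Cp = (USL − LSL) / (6σ̂) = (36.7 − 24.1) / (6 × 3.637) = 12.6000 / 21.8220 = 0.5774

0.577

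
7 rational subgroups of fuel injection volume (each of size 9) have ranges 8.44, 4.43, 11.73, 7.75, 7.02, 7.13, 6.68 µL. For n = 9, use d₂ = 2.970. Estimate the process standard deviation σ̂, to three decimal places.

2.558

R̄ = (8.44 + 4.43 + 11.73 + 7.75 + 7.02 + 7.13 + 6.68) / 7 = 7.5971
σ̂ = R̄ / d₂ = 7.5971 / 2.970 = 2.5580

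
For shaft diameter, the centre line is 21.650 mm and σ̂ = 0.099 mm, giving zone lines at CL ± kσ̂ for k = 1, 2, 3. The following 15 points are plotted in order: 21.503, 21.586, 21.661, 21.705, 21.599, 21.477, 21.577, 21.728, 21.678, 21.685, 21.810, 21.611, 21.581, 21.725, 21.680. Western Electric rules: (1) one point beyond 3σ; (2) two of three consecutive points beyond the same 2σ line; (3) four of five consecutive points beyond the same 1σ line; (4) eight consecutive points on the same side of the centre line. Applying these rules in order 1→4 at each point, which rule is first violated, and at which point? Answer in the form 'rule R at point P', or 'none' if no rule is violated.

none

Zone of each point (C = within 1σ̂, B = 1σ̂–2σ̂, A = 2σ̂–3σ̂, * = beyond 3σ̂; sign = side of CL): 1:-B, 2:-C, 3:+C, 4:+C, 5:-C, 6:-B, 7:-C, 8:+C, 9:+C, 10:+C, 11:+B, 12:-C, 13:-C, 14:+C, 15:+C
No rule fires across all 15 points.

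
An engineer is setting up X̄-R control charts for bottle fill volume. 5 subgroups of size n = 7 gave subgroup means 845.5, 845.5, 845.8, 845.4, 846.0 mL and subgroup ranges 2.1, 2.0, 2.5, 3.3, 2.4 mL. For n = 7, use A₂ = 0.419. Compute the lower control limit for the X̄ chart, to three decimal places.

844.609

X̄̄ = (845.5 + 845.5 + 845.8 + 845.4 + 846.0) / 5 = 4228.2000 / 5 = 845.6400
R̄ = (2.1 + 2.0 + 2.5 + 3.3 + 2.4) / 5 = 12.3000 / 5 = 2.4600
LCL = X̄̄ − A₂·R̄ = 845.6400 − 0.419 × 2.4600 = 844.6093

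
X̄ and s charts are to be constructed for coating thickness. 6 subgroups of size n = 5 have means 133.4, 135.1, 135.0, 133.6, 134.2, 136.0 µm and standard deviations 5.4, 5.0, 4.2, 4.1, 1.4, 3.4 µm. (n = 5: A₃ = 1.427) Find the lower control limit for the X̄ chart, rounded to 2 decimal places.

128.96

X̄̄ = (133.4 + 135.1 + 135.0 + 133.6 + 134.2 + 136.0) / 6 = 134.5500
s̄ = (5.4 + 5.0 + 4.2 + 4.1 + 1.4 + 3.4) / 6 = 3.9167
LCL = X̄̄ − A₃·s̄ = 134.5500 − 1.427 × 3.9167 = 128.9609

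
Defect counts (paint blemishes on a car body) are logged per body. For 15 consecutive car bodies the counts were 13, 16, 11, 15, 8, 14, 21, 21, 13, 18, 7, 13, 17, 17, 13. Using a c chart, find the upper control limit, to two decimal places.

c̄ = (13 + 16 + 11 + 15 + 8 + 14 + 21 + 21 + 13 + 18 + 7 + 13 + 17 + 17 + 13) / 15 = 217 / 15 = 14.4667
UCL = c̄ + 3√c̄ = 14.4667 + 3 × √14.4667 = 14.4667 + 3 × 3.8035 = 25.8772

25.88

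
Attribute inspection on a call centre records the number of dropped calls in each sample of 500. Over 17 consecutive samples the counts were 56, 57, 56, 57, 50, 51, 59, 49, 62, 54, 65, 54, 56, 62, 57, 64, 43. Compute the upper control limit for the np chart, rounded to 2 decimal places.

77.16

p̄ = Σdᵢ / (k·n) = 952 / (17 × 500) = 0.11200
UCL = np̄ + 3·√(np̄(1−p̄)) = 56.0000 + 3 × √(56.0000×0.88800) = 56.0000 + 3 × 7.0518 = 77.1554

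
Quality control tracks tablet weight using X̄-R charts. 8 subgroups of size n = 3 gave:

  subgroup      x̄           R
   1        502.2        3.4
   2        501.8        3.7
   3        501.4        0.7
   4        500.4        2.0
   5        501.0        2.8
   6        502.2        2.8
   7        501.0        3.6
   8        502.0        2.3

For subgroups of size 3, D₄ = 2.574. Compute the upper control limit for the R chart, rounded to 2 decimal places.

6.85

R̄ = (3.4 + 3.7 + 0.7 + 2.0 + 2.8 + 2.8 + 3.6 + 2.3) / 8 = 21.3000 / 8 = 2.6625
UCL_R = D₄·R̄ = 2.574 × 2.6625 = 6.8533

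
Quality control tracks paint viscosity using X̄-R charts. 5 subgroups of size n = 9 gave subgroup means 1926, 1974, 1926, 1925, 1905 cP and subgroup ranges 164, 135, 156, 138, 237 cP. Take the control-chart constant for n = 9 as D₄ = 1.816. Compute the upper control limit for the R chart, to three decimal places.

R̄ = (164 + 135 + 156 + 138 + 237) / 5 = 830.0000 / 5 = 166.0000
UCL_R = D₄·R̄ = 1.816 × 166.0000 = 301.4560

301.456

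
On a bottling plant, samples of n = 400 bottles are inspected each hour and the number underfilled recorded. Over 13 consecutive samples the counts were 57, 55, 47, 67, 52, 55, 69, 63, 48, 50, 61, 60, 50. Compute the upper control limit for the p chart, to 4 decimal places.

0.1934

p̄ = Σdᵢ / (k·n) = 734 / (13 × 400) = 0.14115
UCL = p̄ + 3·√(p̄(1−p̄)/n) = 0.14115 + 3 × √(0.14115×0.85885/400) = 0.14115 + 3 × 0.01741 = 0.19338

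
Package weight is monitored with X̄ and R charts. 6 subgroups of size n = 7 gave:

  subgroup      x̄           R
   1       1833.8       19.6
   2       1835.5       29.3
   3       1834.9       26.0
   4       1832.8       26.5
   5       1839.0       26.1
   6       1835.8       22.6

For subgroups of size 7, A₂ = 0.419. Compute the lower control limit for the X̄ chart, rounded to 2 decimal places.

X̄̄ = (1833.8 + 1835.5 + 1834.9 + 1832.8 + 1839.0 + 1835.8) / 6 = 11011.8000 / 6 = 1835.3000
R̄ = (19.6 + 29.3 + 26.0 + 26.5 + 26.1 + 22.6) / 6 = 150.1000 / 6 = 25.0167
LCL = X̄̄ − A₂·R̄ = 1835.3000 − 0.419 × 25.0167 = 1824.8180

1824.82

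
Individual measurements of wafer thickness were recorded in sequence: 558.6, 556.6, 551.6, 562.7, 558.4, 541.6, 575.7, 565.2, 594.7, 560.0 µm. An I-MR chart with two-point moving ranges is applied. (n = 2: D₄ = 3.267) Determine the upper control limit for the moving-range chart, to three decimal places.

53.724

Moving ranges: 2.0, 5.0, 11.1, 4.3, 16.8, 34.1, 10.5, 29.5, 34.7; M̄R̄ = 148.0000 / 9 = 16.4444
UCL_MR = D₄·M̄R̄ = 3.267 × 16.4444 = 53.7240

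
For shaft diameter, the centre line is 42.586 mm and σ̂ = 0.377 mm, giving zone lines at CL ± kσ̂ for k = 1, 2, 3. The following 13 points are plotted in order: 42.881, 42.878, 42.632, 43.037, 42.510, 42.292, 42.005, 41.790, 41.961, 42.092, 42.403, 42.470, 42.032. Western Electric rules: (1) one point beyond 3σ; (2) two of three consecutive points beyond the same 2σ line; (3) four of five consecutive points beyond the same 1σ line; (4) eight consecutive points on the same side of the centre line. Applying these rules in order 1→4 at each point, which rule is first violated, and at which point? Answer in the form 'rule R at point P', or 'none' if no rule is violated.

rule 3 at point 10

Zone of each point (C = within 1σ̂, B = 1σ̂–2σ̂, A = 2σ̂–3σ̂, * = beyond 3σ̂; sign = side of CL): 1:+C, 2:+C, 3:+C, 4:+B, 5:-C, 6:-C, 7:-B, 8:-A, 9:-B, 10:-B, 11:-C, 12:-C, 13:-B
Rule 3 (four of five consecutive points beyond the same 1σ limit) is satisfied at point 10.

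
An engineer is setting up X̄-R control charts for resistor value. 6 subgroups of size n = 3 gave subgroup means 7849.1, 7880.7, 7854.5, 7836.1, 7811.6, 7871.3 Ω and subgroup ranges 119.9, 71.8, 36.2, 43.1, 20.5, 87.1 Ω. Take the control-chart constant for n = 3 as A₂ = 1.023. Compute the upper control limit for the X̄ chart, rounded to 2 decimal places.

X̄̄ = (7849.1 + 7880.7 + 7854.5 + 7836.1 + 7811.6 + 7871.3) / 6 = 47103.3000 / 6 = 7850.5500
R̄ = (119.9 + 71.8 + 36.2 + 43.1 + 20.5 + 87.1) / 6 = 378.6000 / 6 = 63.1000
UCL = X̄̄ + A₂·R̄ = 7850.5500 + 1.023 × 63.1000 = 7915.1013

7915.10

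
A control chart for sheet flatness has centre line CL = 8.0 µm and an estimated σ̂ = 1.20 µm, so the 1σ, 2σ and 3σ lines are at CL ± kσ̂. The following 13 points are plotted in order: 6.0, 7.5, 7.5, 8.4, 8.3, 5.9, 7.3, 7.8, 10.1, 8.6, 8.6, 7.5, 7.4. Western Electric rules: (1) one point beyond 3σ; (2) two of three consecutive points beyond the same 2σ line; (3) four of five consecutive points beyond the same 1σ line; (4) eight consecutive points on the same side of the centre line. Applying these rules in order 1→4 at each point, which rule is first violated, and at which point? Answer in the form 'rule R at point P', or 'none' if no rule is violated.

Zone of each point (C = within 1σ̂, B = 1σ̂–2σ̂, A = 2σ̂–3σ̂, * = beyond 3σ̂; sign = side of CL): 1:-B, 2:-C, 3:-C, 4:+C, 5:+C, 6:-B, 7:-C, 8:-C, 9:+B, 10:+C, 11:+C, 12:-C, 13:-C
No rule fires across all 13 points.

none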